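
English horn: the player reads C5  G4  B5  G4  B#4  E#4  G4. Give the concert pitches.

F4 C4 E5 C4 E#4 A#3 C4

The English horn sounds a perfect fifth below written, so transpose each written note down a perfect fifth.
C5 → F4
G4 → C4
B5 → E5
G4 → C4
B#4 → E#4
E#4 → A#3
G4 → C4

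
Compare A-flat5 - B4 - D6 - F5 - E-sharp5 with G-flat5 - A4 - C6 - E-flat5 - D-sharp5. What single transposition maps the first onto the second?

down a major second

Take the first pair: Ab5 → Gb5. A to G spans 2 letter names, so the interval is some kind of second.
Gb5 to Ab5 is 2 semitones, which makes it a major second; the second version is lower, so the direction is down.
Checking another pair — E#5 → D#5 — gives the same interval.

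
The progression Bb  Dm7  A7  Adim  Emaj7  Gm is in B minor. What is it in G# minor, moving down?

G Bm7 F#7 F#dim C#maj7 Em

B minor down to G# minor is a minor third; each chord root moves by that interval while the quality stays the same.
Bb: root Bb down a minor third → G, giving G.
Dm7: root D down a minor third → B, giving Bm7.
A7: root A down a minor third → F#, giving F#7.
Adim: root A down a minor third → F#, giving F#dim.
Emaj7: root E down a minor third → C#, giving C#maj7.
Gm: root G down a minor third → E, giving Em.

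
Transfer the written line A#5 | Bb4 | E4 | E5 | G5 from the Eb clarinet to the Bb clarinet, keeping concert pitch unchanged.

D#6 Eb5 A4 A5 C6

First find concert pitch: the Eb clarinet sounds a minor third above written, so A#5 Bb4 E4 E5 G5 sounds C#6 Db5 G4 G5 Bb5.
Then write for Bb clarinet: it sounds a major second below written, so the part must be a major second above concert.
C#6 → D#6
Db5 → Eb5
G4 → A4
G5 → A5
Bb5 → C6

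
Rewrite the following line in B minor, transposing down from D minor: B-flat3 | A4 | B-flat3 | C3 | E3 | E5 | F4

G3 F#4 G3 A2 C#3 C#5 D4

D minor to B minor down is a minor third, so every note moves down by that interval.
Bb3 gives G3
A4 gives F#4
Bb3 gives G3
C3 gives A2
E3 gives C#3
E5 gives C#5
F4 gives D4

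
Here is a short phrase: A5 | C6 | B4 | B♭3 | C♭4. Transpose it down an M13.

C4 Eb4 D3 Db2 Ebb2

A major thirteenth down from A5 gives C4.
A major thirteenth down from C6 gives Eb4.
B4: a thirteenth down reaches D, and 21 semitones makes it D3.
Bb3 down a major thirteenth is Db2.
A major thirteenth down from Cb4 gives Ebb2.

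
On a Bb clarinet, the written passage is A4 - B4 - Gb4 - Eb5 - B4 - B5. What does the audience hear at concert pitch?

G4 A4 Fb4 Db5 A4 A5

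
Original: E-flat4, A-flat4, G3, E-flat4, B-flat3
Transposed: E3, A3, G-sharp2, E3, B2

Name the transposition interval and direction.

down a diminished octave

Take the first pair: Eb4 → E3. E to E spans 8 letter names, so the interval is some kind of octave.
E3 to Eb4 is 11 semitones, which makes it a diminished octave; the second version is lower, so the direction is down.
Checking another pair — Bb3 → B2 — gives the same interval.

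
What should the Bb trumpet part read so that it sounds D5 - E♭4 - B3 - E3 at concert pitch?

E5 F4 C#4 F#3

Written C4 sounds as Bb3 on the Bb trumpet, so concert pitches are written a major second up.
D5 -> E5
Eb4 -> F4
B3 -> C#4
E3 -> F#3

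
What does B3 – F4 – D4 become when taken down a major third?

B3: a third down reaches G, and 4 semitones makes it G3.
F4: a third down reaches D, and 4 semitones makes it Db4.
D4: a third down reaches B, and 4 semitones makes it Bb3.

G3 Db4 Bb3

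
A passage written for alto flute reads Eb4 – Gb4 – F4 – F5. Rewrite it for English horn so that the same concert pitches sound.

F4 Ab4 G4 G5

First find concert pitch: the alto flute sounds a perfect fourth below written, so Eb4 Gb4 F4 F5 sounds Bb3 Db4 C4 C5.
Then write for English horn: it sounds a perfect fifth below written, so the part must be a perfect fifth above concert.
Bb3 → F4
Db4 → Ab4
C4 → G4
C5 → G5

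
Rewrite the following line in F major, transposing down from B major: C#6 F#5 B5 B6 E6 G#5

From B down to F is an augmented fourth; apply that to each pitch.
C#6 to G5
F#5 to C5
B5 to F5
B6 to F6
E6 to Bb5
G#5 to D5

G5 C5 F5 F6 Bb5 D5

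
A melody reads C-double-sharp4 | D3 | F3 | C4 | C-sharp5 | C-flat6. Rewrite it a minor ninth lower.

B##2 C#2 E2 B2 B#3 Bb4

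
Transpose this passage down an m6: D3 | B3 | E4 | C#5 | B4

F#2 D#3 G#3 E#4 D#4

D3 → F#2
B3 → D#3
E4 → G#3
C#5 → E#4
B4 → D#4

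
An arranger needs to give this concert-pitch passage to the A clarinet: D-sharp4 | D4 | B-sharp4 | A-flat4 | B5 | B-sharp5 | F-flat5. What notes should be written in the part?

F#4 F4 D#5 Cb5 D6 D#6 Abb5

Written C4 sounds as A3 on the A clarinet, so concert pitches are written a minor third up.
D#4 becomes F#4
D4 becomes F4
B#4 becomes D#5
Ab4 becomes Cb5
B5 becomes D6
B#5 becomes D#6
Fb5 becomes Abb5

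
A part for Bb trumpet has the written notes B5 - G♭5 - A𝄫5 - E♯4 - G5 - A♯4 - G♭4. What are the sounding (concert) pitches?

The Bb trumpet sounds a major second below written, so transpose each written note down a major second.
B5 gives A5
Gb5 gives Fb5
Abb5 gives Gbb5
E#4 gives D#4
G5 gives F5
A#4 gives G#4
Gb4 gives Fb4

A5 Fb5 Gbb5 D#4 F5 G#4 Fb4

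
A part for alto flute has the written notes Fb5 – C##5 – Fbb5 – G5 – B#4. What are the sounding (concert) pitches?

The alto flute sounds a perfect fourth below written, so transpose each written note down a perfect fourth.
Fb5 → Cb5
C##5 → G##4
Fbb5 → Cbb5
G5 → D5
B#4 → F##4

Cb5 G##4 Cbb5 D5 F##4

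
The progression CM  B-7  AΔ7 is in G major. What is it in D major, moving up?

GM F#-7 EΔ7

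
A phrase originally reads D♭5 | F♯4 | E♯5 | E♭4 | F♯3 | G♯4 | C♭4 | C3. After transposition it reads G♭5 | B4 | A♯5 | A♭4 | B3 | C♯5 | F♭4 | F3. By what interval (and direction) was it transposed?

up a perfect fourth

Take the first pair: Db5 → Gb5. D to G spans 4 letter names, so the interval is some kind of fourth.
Db5 to Gb5 is 5 semitones, which makes it a perfect fourth; the second version is higher, so the direction is up.
Checking another pair — C3 → F3 — gives the same interval.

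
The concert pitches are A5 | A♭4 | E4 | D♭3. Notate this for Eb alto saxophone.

F#6 F5 C#5 Bb3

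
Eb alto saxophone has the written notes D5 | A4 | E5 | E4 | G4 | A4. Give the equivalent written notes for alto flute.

Bb4 F4 C5 C4 Eb4 F4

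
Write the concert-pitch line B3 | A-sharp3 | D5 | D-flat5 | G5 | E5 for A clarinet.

Written C4 sounds as A3 on the A clarinet, so concert pitches are written a minor third up.
B3 → D4
A#3 → C#4
D5 → F5
Db5 → Fb5
G5 → Bb5
E5 → G5

D4 C#4 F5 Fb5 Bb5 G5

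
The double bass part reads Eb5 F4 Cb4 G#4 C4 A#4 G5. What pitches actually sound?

Written C4 on the double bass sounds as C3, a perfect octave lower; apply that shift to every note.
Eb5 becomes Eb4
F4 becomes F3
Cb4 becomes Cb3
G#4 becomes G#3
C4 becomes C3
A#4 becomes A#3
G5 becomes G4

Eb4 F3 Cb3 G#3 C3 A#3 G4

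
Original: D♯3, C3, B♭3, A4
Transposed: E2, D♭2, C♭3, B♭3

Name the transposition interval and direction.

down a major seventh

Take the first pair: D#3 → E2. D to E spans 7 letter names, so the interval is some kind of seventh.
E2 to D#3 is 11 semitones, which makes it a major seventh; the second version is lower, so the direction is down.
Checking another pair — A4 → Bb3 — gives the same interval.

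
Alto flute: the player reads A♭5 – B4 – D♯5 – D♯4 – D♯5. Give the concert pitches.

Eb5 F#4 A#4 A#3 A#4

The alto flute sounds a perfect fourth below written, so transpose each written note down a perfect fourth.
Ab5 to Eb5
B4 to F#4
D#5 to A#4
D#4 to A#3
D#5 to A#4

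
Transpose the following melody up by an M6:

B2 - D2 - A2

G#3 B2 F#3

B2: a sixth up reaches G, and 9 semitones makes it G#3.
A major sixth up from D2 gives B2.
A2: a sixth up reaches F, and 9 semitones makes it F#3.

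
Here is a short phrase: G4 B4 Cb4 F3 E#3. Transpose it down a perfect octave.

G3 B3 Cb3 F2 E#2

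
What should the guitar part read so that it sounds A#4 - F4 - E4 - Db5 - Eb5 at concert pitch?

Written C4 sounds as C3 on the guitar, so concert pitches are written a perfect octave up.
A#4 gives A#5
F4 gives F5
E4 gives E5
Db5 gives Db6
Eb5 gives Eb6

A#5 F5 E5 Db6 Eb6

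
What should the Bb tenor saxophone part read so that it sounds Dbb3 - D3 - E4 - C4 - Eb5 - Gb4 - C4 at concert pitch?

The Bb tenor saxophone sounds a major ninth below written, so the written part must be a major ninth above concert — transpose each note up.
Dbb3 → Ebb4
D3 → E4
E4 → F#5
C4 → D5
Eb5 → F6
Gb4 → Ab5
C4 → D5

Ebb4 E4 F#5 D5 F6 Ab5 D5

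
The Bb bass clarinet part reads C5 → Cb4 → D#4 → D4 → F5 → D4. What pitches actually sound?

The Bb bass clarinet sounds a major ninth below written, so transpose each written note down a major ninth.
C5 to Bb3
Cb4 to Bbb2
D#4 to C#3
D4 to C3
F5 to Eb4
D4 to C3

Bb3 Bbb2 C#3 C3 Eb4 C3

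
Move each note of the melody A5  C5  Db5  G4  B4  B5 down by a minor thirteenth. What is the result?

A minor thirteenth down from A5 gives C#4.
A minor thirteenth down from C5 gives E3.
Db5: a thirteenth down reaches F, and 20 semitones makes it F3.
G4 down a minor thirteenth is B2.
B4 down a minor thirteenth is D#3.
B5: a thirteenth down reaches D, and 20 semitones makes it D#4.

C#4 E3 F3 B2 D#3 D#4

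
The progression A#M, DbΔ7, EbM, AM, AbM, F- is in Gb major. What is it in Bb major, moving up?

C##M FΔ7 GM C#M CM A-

Gb major up to Bb major is a major third; each chord root moves by that interval while the quality stays the same.
A#M: root A# up a major third → C##, giving C##M.
DbΔ7: root Db up a major third → F, giving FΔ7.
EbM: root Eb up a major third → G, giving GM.
AM: root A up a major third → C#, giving C#M.
AbM: root Ab up a major third → C, giving CM.
F-: root F up a major third → A, giving A-.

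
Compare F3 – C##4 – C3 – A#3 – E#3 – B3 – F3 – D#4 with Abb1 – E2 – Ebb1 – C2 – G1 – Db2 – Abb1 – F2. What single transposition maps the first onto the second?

From F3 to Abb1 is 13 letter names — a thirteenth of some quality.
Abb1 to F3 is 22 semitones, which makes it an augmented thirteenth; the second version is lower, so the direction is down.
Checking another pair — D#4 → F2 — gives the same interval.

down an augmented thirteenth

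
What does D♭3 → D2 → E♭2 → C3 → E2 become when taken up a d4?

Db3 becomes Gbb3
D2 becomes Gb2
Eb2 becomes Abb2
C3 becomes Fb3
E2 becomes Ab2

Gbb3 Gb2 Abb2 Fb3 Ab2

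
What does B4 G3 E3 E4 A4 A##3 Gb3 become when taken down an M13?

D3 Bb1 G1 G2 C3 C##2 Bbb1

B4 gives D3
G3 gives Bb1
E3 gives G1
E4 gives G2
A4 gives C3
A##3 gives C##2
Gb3 gives Bbb1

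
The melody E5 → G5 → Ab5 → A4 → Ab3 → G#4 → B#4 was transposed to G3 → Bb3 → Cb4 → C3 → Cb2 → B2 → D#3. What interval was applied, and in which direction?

down a major thirteenth

Take the first pair: E5 → G3. E to G spans 13 letter names, so the interval is some kind of thirteenth.
G3 to E5 is 21 semitones, which makes it a major thirteenth; the second version is lower, so the direction is down.
Checking another pair — B#4 → D#3 — gives the same interval.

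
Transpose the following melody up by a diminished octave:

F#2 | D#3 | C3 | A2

F3 D4 Cb4 Ab3

F#2 up a diminished octave is F3.
A diminished octave up from D#3 gives D4.
C3: an octave up reaches C, and 11 semitones makes it Cb4.
A diminished octave up from A2 gives Ab3.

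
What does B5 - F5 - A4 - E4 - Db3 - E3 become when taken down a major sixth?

D5 Ab4 C4 G3 Fb2 G2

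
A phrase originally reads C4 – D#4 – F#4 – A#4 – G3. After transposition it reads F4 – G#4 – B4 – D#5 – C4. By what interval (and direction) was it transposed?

Take the first pair: C4 → F4. C to F spans 4 letter names, so the interval is some kind of fourth.
C4 to F4 is 5 semitones, which makes it a perfect fourth; the second version is higher, so the direction is up.
Checking another pair — G3 → C4 — gives the same interval.

up a perfect fourth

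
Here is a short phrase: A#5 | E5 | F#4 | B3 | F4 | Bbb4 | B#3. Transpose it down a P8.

A#4 E4 F#3 B2 F3 Bbb3 B#2

A#5 -> A#4
E5 -> E4
F#4 -> F#3
B3 -> B2
F4 -> F3
Bbb4 -> Bbb3
B#3 -> B#2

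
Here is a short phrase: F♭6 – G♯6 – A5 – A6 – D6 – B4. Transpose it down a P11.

Fb6 → Cb5
G#6 → D#5
A5 → E4
A6 → E5
D6 → A4
B4 → F#3

Cb5 D#5 E4 E5 A4 F#3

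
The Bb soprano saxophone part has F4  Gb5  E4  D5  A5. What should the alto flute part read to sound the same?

First find concert pitch: the Bb soprano saxophone sounds a major second below written, so F4 Gb5 E4 D5 A5 sounds Eb4 Fb5 D4 C5 G5.
Then write for alto flute: it sounds a perfect fourth below written, so the part must be a perfect fourth above concert.
Eb4 → Ab4
Fb5 → Bbb5
D4 → G4
C5 → F5
G5 → C6

Ab4 Bbb5 G4 F5 C6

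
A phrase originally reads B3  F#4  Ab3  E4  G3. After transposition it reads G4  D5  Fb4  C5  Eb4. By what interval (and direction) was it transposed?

up a minor sixth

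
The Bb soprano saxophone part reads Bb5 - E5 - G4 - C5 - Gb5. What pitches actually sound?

Ab5 D5 F4 Bb4 Fb5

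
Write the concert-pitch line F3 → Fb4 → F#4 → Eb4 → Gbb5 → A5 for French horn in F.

Written C4 sounds as F3 on the French horn in F, so concert pitches are written a perfect fifth up.
F3 gives C4
Fb4 gives Cb5
F#4 gives C#5
Eb4 gives Bb4
Gbb5 gives Dbb6
A5 gives E6

C4 Cb5 C#5 Bb4 Dbb6 E6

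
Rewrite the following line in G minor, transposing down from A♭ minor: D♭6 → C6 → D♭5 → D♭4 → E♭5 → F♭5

C6 B5 C5 C4 D5 Eb5

From A♭ down to G is a minor second; apply that to each pitch.
Db6 gives C6
C6 gives B5
Db5 gives C5
Db4 gives C4
Eb5 gives D5
Fb5 gives Eb5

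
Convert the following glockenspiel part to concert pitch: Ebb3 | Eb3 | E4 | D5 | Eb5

The glockenspiel sounds a perfect fifteenth above written, so transpose each written note up a perfect fifteenth.
Ebb3 becomes Ebb5
Eb3 becomes Eb5
E4 becomes E6
D5 becomes D7
Eb5 becomes Eb7

Ebb5 Eb5 E6 D7 Eb7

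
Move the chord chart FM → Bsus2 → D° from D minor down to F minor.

AbM Dsus2 F°

D minor down to F minor is a major sixth; each chord root moves by that interval while the quality stays the same.
FM: root F down a major sixth → Ab, giving AbM.
Bsus2: root B down a major sixth → D, giving Dsus2.
D°: root D down a major sixth → F, giving F°.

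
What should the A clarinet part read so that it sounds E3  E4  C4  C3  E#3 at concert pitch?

G3 G4 Eb4 Eb3 G#3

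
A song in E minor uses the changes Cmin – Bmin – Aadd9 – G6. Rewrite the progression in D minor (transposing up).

Bbmin Amin Gadd9 F6

E minor up to D minor is a minor seventh; each chord root moves by that interval while the quality stays the same.
Cmin: root C up a minor seventh → Bb, giving Bbmin.
Bmin: root B up a minor seventh → A, giving Amin.
Aadd9: root A up a minor seventh → G, giving Gadd9.
G6: root G up a minor seventh → F, giving F6.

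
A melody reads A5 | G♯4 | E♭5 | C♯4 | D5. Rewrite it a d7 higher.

A5 -> Gb6
G#4 -> F5
Eb5 -> Dbb6
C#4 -> Bb4
D5 -> Cb6

Gb6 F5 Dbb6 Bb4 Cb6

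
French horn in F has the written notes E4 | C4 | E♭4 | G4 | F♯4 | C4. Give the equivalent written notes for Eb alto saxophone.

F#4 D4 F4 A4 G#4 D4

First find concert pitch: the French horn in F sounds a perfect fifth below written, so E4 C4 E♭4 G4 F♯4 C4 sounds A3 F3 Ab3 C4 B3 F3.
Then write for Eb alto saxophone: it sounds a major sixth below written, so the part must be a major sixth above concert.
A3 → F#4
F3 → D4
Ab3 → F4
C4 → A4
B3 → G#4
F3 → D4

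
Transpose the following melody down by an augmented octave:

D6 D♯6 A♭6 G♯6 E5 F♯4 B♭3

Db5 D5 Abb5 G5 Eb4 F3 Bbb2

D6: an octave down reaches D, and 13 semitones makes it Db5.
D#6 down an augmented octave is D5.
Ab6: an octave down reaches A, and 13 semitones makes it Abb5.
G#6 down an augmented octave is G5.
E5: an octave down reaches E, and 13 semitones makes it Eb4.
F#4 down an augmented octave is F3.
Bb3: an octave down reaches B, and 13 semitones makes it Bbb2.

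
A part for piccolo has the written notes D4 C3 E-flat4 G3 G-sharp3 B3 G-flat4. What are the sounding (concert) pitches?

D5 C4 Eb5 G4 G#4 B4 Gb5

The piccolo sounds a perfect octave above written, so transpose each written note up a perfect octave.
D4 gives D5
C3 gives C4
Eb4 gives Eb5
G3 gives G4
G#3 gives G#4
B3 gives B4
Gb4 gives Gb5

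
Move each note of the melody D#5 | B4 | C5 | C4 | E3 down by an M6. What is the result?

D#5 gives F#4
B4 gives D4
C5 gives Eb4
C4 gives Eb3
E3 gives G2

F#4 D4 Eb4 Eb3 G2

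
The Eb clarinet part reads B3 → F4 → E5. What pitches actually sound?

D4 Ab4 G5

The Eb clarinet sounds a minor third above written, so transpose each written note up a minor third.
B3 -> D4
F4 -> Ab4
E5 -> G5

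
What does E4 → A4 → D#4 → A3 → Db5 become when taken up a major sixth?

C#5 F#5 B#4 F#4 Bb5

A major sixth up from E4 gives C#5.
A4: a sixth up reaches F, and 9 semitones makes it F#5.
A major sixth up from D#4 gives B#4.
A3 up a major sixth is F#4.
A major sixth up from Db5 gives Bb5.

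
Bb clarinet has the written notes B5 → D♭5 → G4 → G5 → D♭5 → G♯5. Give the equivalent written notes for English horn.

First find concert pitch: the Bb clarinet sounds a major second below written, so B5 D♭5 G4 G5 D♭5 G♯5 sounds A5 Cb5 F4 F5 Cb5 F#5.
Then write for English horn: it sounds a perfect fifth below written, so the part must be a perfect fifth above concert.
A5 → E6
Cb5 → Gb5
F4 → C5
F5 → C6
Cb5 → Gb5
F#5 → C#6

E6 Gb5 C5 C6 Gb5 C#6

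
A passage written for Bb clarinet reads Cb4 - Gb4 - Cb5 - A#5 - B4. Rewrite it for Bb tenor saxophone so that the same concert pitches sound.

First find concert pitch: the Bb clarinet sounds a major second below written, so Cb4 Gb4 Cb5 A#5 B4 sounds Bbb3 Fb4 Bbb4 G#5 A4.
Then write for Bb tenor saxophone: it sounds a major ninth below written, so the part must be a major ninth above concert.
Bbb3 → Cb5
Fb4 → Gb5
Bbb4 → Cb6
G#5 → A#6
A4 → B5

Cb5 Gb5 Cb6 A#6 B5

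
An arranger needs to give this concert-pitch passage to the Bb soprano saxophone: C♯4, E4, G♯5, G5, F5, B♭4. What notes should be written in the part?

D#4 F#4 A#5 A5 G5 C5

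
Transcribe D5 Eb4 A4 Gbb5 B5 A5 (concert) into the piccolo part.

Written C4 sounds as C5 on the piccolo, so concert pitches are written a perfect octave down.
D5 becomes D4
Eb4 becomes Eb3
A4 becomes A3
Gbb5 becomes Gbb4
B5 becomes B4
A5 becomes A4

D4 Eb3 A3 Gbb4 B4 A4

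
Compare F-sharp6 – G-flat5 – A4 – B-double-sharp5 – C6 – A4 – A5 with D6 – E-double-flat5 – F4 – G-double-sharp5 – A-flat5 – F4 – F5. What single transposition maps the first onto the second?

down a major third

Take the first pair: F#6 → D6. F to D spans 3 letter names, so the interval is some kind of third.
D6 to F#6 is 4 semitones, which makes it a major third; the second version is lower, so the direction is down.
Checking another pair — A5 → F5 — gives the same interval.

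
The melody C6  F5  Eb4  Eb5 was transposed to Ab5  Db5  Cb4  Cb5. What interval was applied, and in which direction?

down a major third

From C6 to Ab5 is 3 letter names — a third of some quality.
Ab5 to C6 is 4 semitones, which makes it a major third; the second version is lower, so the direction is down.
Checking another pair — Eb5 → Cb5 — gives the same interval.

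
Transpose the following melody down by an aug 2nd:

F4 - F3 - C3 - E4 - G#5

Ebb4 Ebb3 Bbb2 Db4 F5

F4 to Ebb4
F3 to Ebb3
C3 to Bbb2
E4 to Db4
G#5 to F5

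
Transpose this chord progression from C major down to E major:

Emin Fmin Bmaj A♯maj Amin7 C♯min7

C major down to E major is a minor sixth; each chord root moves by that interval while the quality stays the same.
Emin: root E down a minor sixth → G#, giving G#min.
Fmin: root F down a minor sixth → A, giving Amin.
Bmaj: root B down a minor sixth → D#, giving D#maj.
A♯maj: root A♯ down a minor sixth → C##, giving C##maj.
Amin7: root A down a minor sixth → C#, giving C#min7.
C♯min7: root C♯ down a minor sixth → E#, giving E#min7.

G#min Amin D#maj C##maj C#min7 E#min7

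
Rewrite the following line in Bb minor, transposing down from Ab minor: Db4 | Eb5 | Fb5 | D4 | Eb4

Eb3 F4 Gb4 E3 F3

From Ab down to Bb is a minor seventh; apply that to each pitch.
Db4 becomes Eb3
Eb5 becomes F4
Fb5 becomes Gb4
D4 becomes E3
Eb4 becomes F3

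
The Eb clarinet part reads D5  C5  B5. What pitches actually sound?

Written C4 on the Eb clarinet sounds as Eb4, a minor third higher; apply that shift to every note.
D5 gives F5
C5 gives Eb5
B5 gives D6

F5 Eb5 D6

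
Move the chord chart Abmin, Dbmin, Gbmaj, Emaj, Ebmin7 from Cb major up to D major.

Bmin Emin Amaj F##maj F#min7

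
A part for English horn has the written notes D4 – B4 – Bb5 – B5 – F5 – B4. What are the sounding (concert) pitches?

The English horn sounds a perfect fifth below written, so transpose each written note down a perfect fifth.
D4 becomes G3
B4 becomes E4
Bb5 becomes Eb5
B5 becomes E5
F5 becomes Bb4
B4 becomes E4

G3 E4 Eb5 E5 Bb4 E4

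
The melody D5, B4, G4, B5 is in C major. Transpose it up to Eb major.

C major to Eb major up is a minor third, so every note moves up by that interval.
D5 gives F5
B4 gives D5
G4 gives Bb4
B5 gives D6

F5 D5 Bb4 D6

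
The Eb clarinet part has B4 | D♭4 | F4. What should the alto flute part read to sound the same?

G5 Bbb4 Db5

First find concert pitch: the Eb clarinet sounds a minor third above written, so B4 D♭4 F4 sounds D5 Fb4 Ab4.
Then write for alto flute: it sounds a perfect fourth below written, so the part must be a perfect fourth above concert.
D5 → G5
Fb4 → Bbb4
Ab4 → Db5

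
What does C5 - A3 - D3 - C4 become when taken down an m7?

D4 B2 E2 D3

A minor seventh down from C5 gives D4.
A3: a seventh down reaches B, and 10 semitones makes it B2.
D3 down a minor seventh is E2.
A minor seventh down from C4 gives D3.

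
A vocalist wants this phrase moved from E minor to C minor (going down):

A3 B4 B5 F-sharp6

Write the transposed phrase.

F3 G4 G5 D6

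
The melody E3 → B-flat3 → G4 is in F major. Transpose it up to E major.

D#4 A4 F#5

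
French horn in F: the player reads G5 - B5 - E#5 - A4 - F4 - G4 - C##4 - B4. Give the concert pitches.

C5 E5 A#4 D4 Bb3 C4 F##3 E4

Written C4 on the French horn in F sounds as F3, a perfect fifth lower; apply that shift to every note.
G5 becomes C5
B5 becomes E5
E#5 becomes A#4
A4 becomes D4
F4 becomes Bb3
G4 becomes C4
C##4 becomes F##3
B4 becomes E4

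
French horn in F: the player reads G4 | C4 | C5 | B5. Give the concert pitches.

C4 F3 F4 E5

The French horn in F sounds a perfect fifth below written, so transpose each written note down a perfect fifth.
G4 becomes C4
C4 becomes F3
C5 becomes F4
B5 becomes E5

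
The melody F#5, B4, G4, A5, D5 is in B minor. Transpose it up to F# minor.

C#6 F#5 D5 E6 A5

B minor to F# minor up is a perfect fifth, so every note moves up by that interval.
F#5 -> C#6
B4 -> F#5
G4 -> D5
A5 -> E6
D5 -> A5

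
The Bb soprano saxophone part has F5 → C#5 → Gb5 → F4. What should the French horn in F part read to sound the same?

Bb5 F#5 Cb6 Bb4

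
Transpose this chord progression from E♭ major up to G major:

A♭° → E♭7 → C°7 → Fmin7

E♭ major up to G major is a major third; each chord root moves by that interval while the quality stays the same.
A♭°: root A♭ up a major third → C, giving C°.
E♭7: root E♭ up a major third → G, giving G7.
C°7: root C up a major third → E, giving E°7.
Fmin7: root F up a major third → A, giving Amin7.

C° G7 E°7 Amin7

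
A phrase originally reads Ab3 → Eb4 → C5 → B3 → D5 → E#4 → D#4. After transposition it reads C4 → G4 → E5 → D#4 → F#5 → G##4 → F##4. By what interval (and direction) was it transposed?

up a major third

Take the first pair: Ab3 → C4. A to C spans 3 letter names, so the interval is some kind of third.
Ab3 to C4 is 4 semitones, which makes it a major third; the second version is higher, so the direction is up.
Checking another pair — D#4 → F##4 — gives the same interval.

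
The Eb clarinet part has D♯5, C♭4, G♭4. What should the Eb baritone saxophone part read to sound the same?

First find concert pitch: the Eb clarinet sounds a minor third above written, so D♯5 C♭4 G♭4 sounds F#5 Ebb4 Bbb4.
Then write for Eb baritone saxophone: it sounds a major thirteenth below written, so the part must be a major thirteenth above concert.
F#5 → D#7
Ebb4 → Cb6
Bbb4 → Gb6

D#7 Cb6 Gb6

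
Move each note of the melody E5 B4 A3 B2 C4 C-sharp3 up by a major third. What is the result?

G#5 D#5 C#4 D#3 E4 E#3

E5 gives G#5
B4 gives D#5
A3 gives C#4
B2 gives D#3
C4 gives E4
C#3 gives E#3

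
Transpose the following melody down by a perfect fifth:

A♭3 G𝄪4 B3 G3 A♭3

Db3 C##4 E3 C3 Db3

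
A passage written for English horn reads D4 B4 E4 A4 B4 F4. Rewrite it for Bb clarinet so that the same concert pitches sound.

First find concert pitch: the English horn sounds a perfect fifth below written, so D4 B4 E4 A4 B4 F4 sounds G3 E4 A3 D4 E4 Bb3.
Then write for Bb clarinet: it sounds a major second below written, so the part must be a major second above concert.
G3 → A3
E4 → F#4
A3 → B3
D4 → E4
E4 → F#4
Bb3 → C4

A3 F#4 B3 E4 F#4 C4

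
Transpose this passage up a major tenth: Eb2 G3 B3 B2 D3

G3 B4 D#5 D#4 F#4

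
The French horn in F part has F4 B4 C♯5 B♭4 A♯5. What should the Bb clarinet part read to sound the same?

First find concert pitch: the French horn in F sounds a perfect fifth below written, so F4 B4 C♯5 B♭4 A♯5 sounds Bb3 E4 F#4 Eb4 D#5.
Then write for Bb clarinet: it sounds a major second below written, so the part must be a major second above concert.
Bb3 → C4
E4 → F#4
F#4 → G#4
Eb4 → F4
D#5 → E#5

C4 F#4 G#4 F4 E#5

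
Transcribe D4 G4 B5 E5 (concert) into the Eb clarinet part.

The Eb clarinet sounds a minor third above written, so the written part must be a minor third below concert — transpose each note down.
D4 -> B3
G4 -> E4
B5 -> G#5
E5 -> C#5

B3 E4 G#5 C#5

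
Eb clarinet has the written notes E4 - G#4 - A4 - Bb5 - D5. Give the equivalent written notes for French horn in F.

First find concert pitch: the Eb clarinet sounds a minor third above written, so E4 G#4 A4 Bb5 D5 sounds G4 B4 C5 Db6 F5.
Then write for French horn in F: it sounds a perfect fifth below written, so the part must be a perfect fifth above concert.
G4 → D5
B4 → F#5
C5 → G5
Db6 → Ab6
F5 → C6

D5 F#5 G5 Ab6 C6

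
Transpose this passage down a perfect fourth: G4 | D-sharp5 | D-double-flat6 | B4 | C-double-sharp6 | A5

G4 to D4
D#5 to A#4
Dbb6 to Abb5
B4 to F#4
C##6 to G##5
A5 to E5

D4 A#4 Abb5 F#4 G##5 E5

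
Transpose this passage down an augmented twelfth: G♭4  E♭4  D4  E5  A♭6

Cbb3 Abb2 Gb2 Ab3 Dbb5

Gb4: a twelfth down reaches C, and 20 semitones makes it Cbb3.
Eb4: a twelfth down reaches A, and 20 semitones makes it Abb2.
An augmented twelfth down from D4 gives Gb2.
An augmented twelfth down from E5 gives Ab3.
Ab6 down an augmented twelfth is Dbb5.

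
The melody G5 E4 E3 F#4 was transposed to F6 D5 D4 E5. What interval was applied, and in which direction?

From G5 to F6 is 7 letter names — a seventh of some quality.
G5 to F6 is 10 semitones, which makes it a minor seventh; the second version is higher, so the direction is up.
Checking another pair — F#4 → E5 — gives the same interval.

up a minor seventh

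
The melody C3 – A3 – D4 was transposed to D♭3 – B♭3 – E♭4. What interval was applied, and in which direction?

From C3 to Db3 is 2 letter names — a second of some quality.
C3 to Db3 is 1 semitone, which makes it a minor second; the second version is higher, so the direction is up.
Checking another pair — D4 → Eb4 — gives the same interval.

up a minor second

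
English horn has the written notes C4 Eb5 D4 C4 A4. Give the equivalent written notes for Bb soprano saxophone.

First find concert pitch: the English horn sounds a perfect fifth below written, so C4 Eb5 D4 C4 A4 sounds F3 Ab4 G3 F3 D4.
Then write for Bb soprano saxophone: it sounds a major second below written, so the part must be a major second above concert.
F3 → G3
Ab4 → Bb4
G3 → A3
F3 → G3
D4 → E4

G3 Bb4 A3 G3 E4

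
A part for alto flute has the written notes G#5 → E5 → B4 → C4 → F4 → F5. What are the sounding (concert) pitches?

D#5 B4 F#4 G3 C4 C5

Written C4 on the alto flute sounds as G3, a perfect fourth lower; apply that shift to every note.
G#5 to D#5
E5 to B4
B4 to F#4
C4 to G3
F4 to C4
F5 to C5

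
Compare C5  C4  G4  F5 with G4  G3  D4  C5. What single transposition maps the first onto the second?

Take the first pair: C5 → G4. C to G spans 4 letter names, so the interval is some kind of fourth.
G4 to C5 is 5 semitones, which makes it a perfect fourth; the second version is lower, so the direction is down.
Checking another pair — F5 → C5 — gives the same interval.

down a perfect fourth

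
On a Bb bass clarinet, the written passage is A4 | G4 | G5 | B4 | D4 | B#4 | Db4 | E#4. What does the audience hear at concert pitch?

The Bb bass clarinet sounds a major ninth below written, so transpose each written note down a major ninth.
A4 to G3
G4 to F3
G5 to F4
B4 to A3
D4 to C3
B#4 to A#3
Db4 to Cb3
E#4 to D#3

G3 F3 F4 A3 C3 A#3 Cb3 D#3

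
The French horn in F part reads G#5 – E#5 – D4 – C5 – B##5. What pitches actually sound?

C#5 A#4 G3 F4 E##5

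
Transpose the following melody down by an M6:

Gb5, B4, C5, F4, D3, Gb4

Bbb4 D4 Eb4 Ab3 F2 Bbb3

Gb5 gives Bbb4
B4 gives D4
C5 gives Eb4
F4 gives Ab3
D3 gives F2
Gb4 gives Bbb3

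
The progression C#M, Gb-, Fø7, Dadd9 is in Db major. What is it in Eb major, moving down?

D#M Ab- Gø7 Eadd9

Db major down to Eb major is a minor seventh; each chord root moves by that interval while the quality stays the same.
C#M: root C# down a minor seventh → D#, giving D#M.
Gb-: root Gb down a minor seventh → Ab, giving Ab-.
Fø7: root F down a minor seventh → G, giving Gø7.
Dadd9: root D down a minor seventh → E, giving Eadd9.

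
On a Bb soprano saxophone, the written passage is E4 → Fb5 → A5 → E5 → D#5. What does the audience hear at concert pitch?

D4 Ebb5 G5 D5 C#5

The Bb soprano saxophone sounds a major second below written, so transpose each written note down a major second.
E4 becomes D4
Fb5 becomes Ebb5
A5 becomes G5
E5 becomes D5
D#5 becomes C#5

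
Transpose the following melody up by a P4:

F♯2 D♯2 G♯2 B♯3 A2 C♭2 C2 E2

B2 G#2 C#3 E#4 D3 Fb2 F2 A2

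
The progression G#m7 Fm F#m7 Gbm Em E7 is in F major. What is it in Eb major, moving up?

F#m7 Ebm Em7 Fbm Dm D7

F major up to Eb major is a minor seventh; each chord root moves by that interval while the quality stays the same.
G#m7: root G# up a minor seventh → F#, giving F#m7.
Fm: root F up a minor seventh → Eb, giving Ebm.
F#m7: root F# up a minor seventh → E, giving Em7.
Gbm: root Gb up a minor seventh → Fb, giving Fbm.
Em: root E up a minor seventh → D, giving Dm.
E7: root E up a minor seventh → D, giving D7.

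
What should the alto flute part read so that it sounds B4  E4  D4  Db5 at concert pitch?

E5 A4 G4 Gb5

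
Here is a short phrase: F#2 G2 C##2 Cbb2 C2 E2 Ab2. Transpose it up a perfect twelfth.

C#4 D4 G##3 Gbb3 G3 B3 Eb4

F#2 to C#4
G2 to D4
C##2 to G##3
Cbb2 to Gbb3
C2 to G3
E2 to B3
Ab2 to Eb4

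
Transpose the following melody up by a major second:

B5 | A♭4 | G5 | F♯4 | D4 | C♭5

C#6 Bb4 A5 G#4 E4 Db5

B5 up a major second is C#6.
Ab4: a second up reaches B, and 2 semitones makes it Bb4.
A major second up from G5 gives A5.
F#4 up a major second is G#4.
D4: a second up reaches E, and 2 semitones makes it E4.
Cb5: a second up reaches D, and 2 semitones makes it Db5.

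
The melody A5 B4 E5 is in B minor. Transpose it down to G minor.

From B down to G is a major third; apply that to each pitch.
A5 gives F5
B4 gives G4
E5 gives C5

F5 G4 C5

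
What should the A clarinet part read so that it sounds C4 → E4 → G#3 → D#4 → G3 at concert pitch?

The A clarinet sounds a minor third below written, so the written part must be a minor third above concert — transpose each note up.
C4 -> Eb4
E4 -> G4
G#3 -> B3
D#4 -> F#4
G3 -> Bb3

Eb4 G4 B3 F#4 Bb3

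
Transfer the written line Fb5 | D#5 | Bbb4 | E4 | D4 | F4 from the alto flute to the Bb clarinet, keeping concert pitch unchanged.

Db5 B#4 Gb4 C#4 B3 D4

First find concert pitch: the alto flute sounds a perfect fourth below written, so Fb5 D#5 Bbb4 E4 D4 F4 sounds Cb5 A#4 Fb4 B3 A3 C4.
Then write for Bb clarinet: it sounds a major second below written, so the part must be a major second above concert.
Cb5 → Db5
A#4 → B#4
Fb4 → Gb4
B3 → C#4
A3 → B3
C4 → D4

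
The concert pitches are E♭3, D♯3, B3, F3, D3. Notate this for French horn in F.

Bb3 A#3 F#4 C4 A3

Written C4 sounds as F3 on the French horn in F, so concert pitches are written a perfect fifth up.
Eb3 → Bb3
D#3 → A#3
B3 → F#4
F3 → C4
D3 → A3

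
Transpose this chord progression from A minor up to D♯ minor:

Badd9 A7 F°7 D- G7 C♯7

E#add9 D#7 B°7 G#- C#7 F##7

A minor up to D♯ minor is an augmented fourth; each chord root moves by that interval while the quality stays the same.
Badd9: root B up an augmented fourth → E#, giving E#add9.
A7: root A up an augmented fourth → D#, giving D#7.
F°7: root F up an augmented fourth → B, giving B°7.
D-: root D up an augmented fourth → G#, giving G#-.
G7: root G up an augmented fourth → C#, giving C#7.
C♯7: root C♯ up an augmented fourth → F##, giving F##7.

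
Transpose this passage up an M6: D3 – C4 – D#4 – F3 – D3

D3 up a major sixth is B3.
C4: a sixth up reaches A, and 9 semitones makes it A4.
A major sixth up from D#4 gives B#4.
A major sixth up from F3 gives D4.
A major sixth up from D3 gives B3.

B3 A4 B#4 D4 B3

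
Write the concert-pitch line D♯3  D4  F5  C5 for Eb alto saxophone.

Written C4 sounds as Eb3 on the Eb alto saxophone, so concert pitches are written a major sixth up.
D#3 to B#3
D4 to B4
F5 to D6
C5 to A5

B#3 B4 D6 A5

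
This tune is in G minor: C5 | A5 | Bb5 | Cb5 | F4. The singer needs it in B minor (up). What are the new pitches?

E5 C#6 D6 Eb5 A4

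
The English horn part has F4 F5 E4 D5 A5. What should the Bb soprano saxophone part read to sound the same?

First find concert pitch: the English horn sounds a perfect fifth below written, so F4 F5 E4 D5 A5 sounds Bb3 Bb4 A3 G4 D5.
Then write for Bb soprano saxophone: it sounds a major second below written, so the part must be a major second above concert.
Bb3 → C4
Bb4 → C5
A3 → B3
G4 → A4
D5 → E5

C4 C5 B3 A4 E5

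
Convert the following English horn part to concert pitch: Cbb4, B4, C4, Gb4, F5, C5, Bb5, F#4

Fbb3 E4 F3 Cb4 Bb4 F4 Eb5 B3

The English horn sounds a perfect fifth below written, so transpose each written note down a perfect fifth.
Cbb4 gives Fbb3
B4 gives E4
C4 gives F3
Gb4 gives Cb4
F5 gives Bb4
C5 gives F4
Bb5 gives Eb5
F#4 gives B3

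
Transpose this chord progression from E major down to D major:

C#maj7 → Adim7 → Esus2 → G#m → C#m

E major down to D major is a major second; each chord root moves by that interval while the quality stays the same.
C#maj7: root C# down a major second → B, giving Bmaj7.
Adim7: root A down a major second → G, giving Gdim7.
Esus2: root E down a major second → D, giving Dsus2.
G#m: root G# down a major second → F#, giving F#m.
C#m: root C# down a major second → B, giving Bm.

Bmaj7 Gdim7 Dsus2 F#m Bm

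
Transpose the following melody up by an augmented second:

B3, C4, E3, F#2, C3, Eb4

B3 up an augmented second is C##4.
An augmented second up from C4 gives D#4.
E3 up an augmented second is F##3.
F#2 up an augmented second is G##2.
C3: a second up reaches D, and 3 semitones makes it D#3.
Eb4 up an augmented second is F#4.

C##4 D#4 F##3 G##2 D#3 F#4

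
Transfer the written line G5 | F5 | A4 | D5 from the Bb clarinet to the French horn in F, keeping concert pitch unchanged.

C6 Bb5 D5 G5

First find concert pitch: the Bb clarinet sounds a major second below written, so G5 F5 A4 D5 sounds F5 Eb5 G4 C5.
Then write for French horn in F: it sounds a perfect fifth below written, so the part must be a perfect fifth above concert.
F5 → C6
Eb5 → Bb5
G4 → D5
C5 → G5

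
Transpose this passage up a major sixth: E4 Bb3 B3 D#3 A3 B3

C#5 G4 G#4 B#3 F#4 G#4

E4 -> C#5
Bb3 -> G4
B3 -> G#4
D#3 -> B#3
A3 -> F#4
B3 -> G#4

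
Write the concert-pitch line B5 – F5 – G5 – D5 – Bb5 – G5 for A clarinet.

The A clarinet sounds a minor third below written, so the written part must be a minor third above concert — transpose each note up.
B5 gives D6
F5 gives Ab5
G5 gives Bb5
D5 gives F5
Bb5 gives Db6
G5 gives Bb5

D6 Ab5 Bb5 F5 Db6 Bb5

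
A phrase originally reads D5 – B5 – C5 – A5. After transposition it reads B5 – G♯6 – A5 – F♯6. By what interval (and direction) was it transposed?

up a major sixth

From D5 to B5 is 6 letter names — a sixth of some quality.
D5 to B5 is 9 semitones, which makes it a major sixth; the second version is higher, so the direction is up.
Checking another pair — A5 → F#6 — gives the same interval.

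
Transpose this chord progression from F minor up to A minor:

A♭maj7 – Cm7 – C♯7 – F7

F minor up to A minor is a major third; each chord root moves by that interval while the quality stays the same.
A♭maj7: root A♭ up a major third → C, giving Cmaj7.
Cm7: root C up a major third → E, giving Em7.
C♯7: root C♯ up a major third → E#, giving E#7.
F7: root F up a major third → A, giving A7.

Cmaj7 Em7 E#7 A7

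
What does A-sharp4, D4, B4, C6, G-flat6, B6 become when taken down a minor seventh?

A#4 gives B#3
D4 gives E3
B4 gives C#4
C6 gives D5
Gb6 gives Ab5
B6 gives C#6

B#3 E3 C#4 D5 Ab5 C#6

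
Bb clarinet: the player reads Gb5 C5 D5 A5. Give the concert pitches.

Fb5 Bb4 C5 G5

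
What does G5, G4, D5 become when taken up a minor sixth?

Eb6 Eb5 Bb5

G5 → Eb6
G4 → Eb5
D5 → Bb5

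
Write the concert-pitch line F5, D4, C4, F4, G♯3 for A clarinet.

Ab5 F4 Eb4 Ab4 B3

Written C4 sounds as A3 on the A clarinet, so concert pitches are written a minor third up.
F5 -> Ab5
D4 -> F4
C4 -> Eb4
F4 -> Ab4
G#3 -> B3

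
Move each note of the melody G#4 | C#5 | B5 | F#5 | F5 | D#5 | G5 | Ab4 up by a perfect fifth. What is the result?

D#5 G#5 F#6 C#6 C6 A#5 D6 Eb5

G#4 up a perfect fifth is D#5.
A perfect fifth up from C#5 gives G#5.
B5 up a perfect fifth is F#6.
A perfect fifth up from F#5 gives C#6.
F5 up a perfect fifth is C6.
D#5 up a perfect fifth is A#5.
A perfect fifth up from G5 gives D6.
A perfect fifth up from Ab4 gives Eb5.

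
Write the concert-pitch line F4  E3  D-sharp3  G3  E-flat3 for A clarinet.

Ab4 G3 F#3 Bb3 Gb3

The A clarinet sounds a minor third below written, so the written part must be a minor third above concert — transpose each note up.
F4 gives Ab4
E3 gives G3
D#3 gives F#3
G3 gives Bb3
Eb3 gives Gb3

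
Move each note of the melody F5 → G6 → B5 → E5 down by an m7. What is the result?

F5 to G4
G6 to A5
B5 to C#5
E5 to F#4

G4 A5 C#5 F#4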